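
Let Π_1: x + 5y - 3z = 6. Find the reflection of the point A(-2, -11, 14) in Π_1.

(4, 19, -4)

λ = (n·A − d)/|n|² = (-99 − 6)/35 = -3.
Reflection = A − 2λn = (-2, -11, 14) − (-6)·(1, 5, -3) = (4, 19, -4).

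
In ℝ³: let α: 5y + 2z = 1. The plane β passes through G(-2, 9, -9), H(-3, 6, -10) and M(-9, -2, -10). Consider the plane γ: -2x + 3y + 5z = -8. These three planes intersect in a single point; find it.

(-9, 3, -7)

GH = (-1, -3, -1), GM = (-7, -11, -1); a normal to β is GH × GM = (-8, 6, -10).
Using G: β has equation -8x + 6y - 10z = 160.
Solving the 3×3 linear system 5y + 2z = 1, -8x + 6y - 10z = 160, -2x + 3y + 5z = -8 (e.g. by elimination or Cramer's rule, determinant = 276) gives (-9, 3, -7).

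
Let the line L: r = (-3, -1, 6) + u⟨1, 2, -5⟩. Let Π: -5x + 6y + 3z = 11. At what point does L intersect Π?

(-1, 3, -4)

Substitute r = (-3, -1, 6) + t(1, 2, -5) into the plane: 27 + (-8)t = 11, so t = 2.
Intersection: (-3, -1, 6) + 2·(1, 2, -5) = (-1, 3, -4).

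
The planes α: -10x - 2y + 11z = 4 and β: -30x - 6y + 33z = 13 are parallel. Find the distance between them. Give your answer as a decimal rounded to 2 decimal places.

Rescale β by 1/3: -10x - 2y + 11z = 13/3. Then distance = |4 − (13/3)| / √225 ≈ 0.02.

0.02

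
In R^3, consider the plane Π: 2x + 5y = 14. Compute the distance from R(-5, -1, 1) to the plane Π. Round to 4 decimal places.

5.3852

n·R − d = (2)·(-5) + (5)·(-1) + (0)·(1) − 14 = -29; |n| = √29.
Distance = |-29| / √29 = 29/√29 ≈ 5.3852.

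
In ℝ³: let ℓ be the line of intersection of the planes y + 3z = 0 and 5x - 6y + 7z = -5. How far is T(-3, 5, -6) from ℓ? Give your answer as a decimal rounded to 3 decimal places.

7.845

Direction of ℓ: (0, 1, 3) × (5, -6, 7) = (25, 15, -5).
A point on ℓ: solving the two plane equations with x = 4 gives (4, 3, -1).
Taking (4, 3, -1) on ℓ with direction v = (25, 15, -5): w = T − (4, 3, -1) = (-7, 2, -5), and w × v = (65, -160, -155).
Distance = |w × v| / |v| = √53850 / √875 ≈ 7.845.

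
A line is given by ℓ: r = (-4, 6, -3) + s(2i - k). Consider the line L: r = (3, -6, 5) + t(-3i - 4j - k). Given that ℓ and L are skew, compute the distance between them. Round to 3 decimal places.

14.834

Common perpendicular direction n = (2, 0, -1) × (-3, -4, -1) = (-4, 5, -8).
With w = (3, -6, 5) − (-4, 6, -3) = (7, -12, 8), w · n = -152.
Distance = |w · n| / |n| = |-152| / √105 ≈ 14.834.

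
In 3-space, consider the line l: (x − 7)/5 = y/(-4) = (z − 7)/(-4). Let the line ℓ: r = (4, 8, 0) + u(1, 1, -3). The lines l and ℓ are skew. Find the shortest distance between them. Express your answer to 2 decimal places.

1.07

l has direction (5, -4, -4) through (7, 0, 7).
Common perpendicular direction n = (5, -4, -4) × (1, 1, -3) = (16, 11, 9).
With w = (4, 8, 0) − (7, 0, 7) = (-3, 8, -7), w · n = -23.
Distance = |w · n| / |n| = |-23| / √458 ≈ 1.07.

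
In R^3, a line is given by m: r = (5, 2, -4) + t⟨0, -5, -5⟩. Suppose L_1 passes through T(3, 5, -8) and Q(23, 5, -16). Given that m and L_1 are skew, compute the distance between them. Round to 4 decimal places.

5.3072

A direction vector for L_1 is Q − T = (20, 0, -8).
Common perpendicular direction n = (0, -5, -5) × (20, 0, -8) = (40, -100, 100).
With w = (3, 5, -8) − (5, 2, -4) = (-2, 3, -4), w · n = -780.
Distance = |w · n| / |n| = |-780| / √21600 ≈ 5.3072.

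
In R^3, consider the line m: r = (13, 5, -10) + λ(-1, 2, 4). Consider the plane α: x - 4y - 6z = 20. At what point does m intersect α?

Substitute r = (13, 5, -10) + t(-1, 2, 4) into the plane: 53 + (-33)t = 20, so t = 1.
Intersection: (13, 5, -10) + 1·(-1, 2, 4) = (12, 7, -6).

(12, 7, -6)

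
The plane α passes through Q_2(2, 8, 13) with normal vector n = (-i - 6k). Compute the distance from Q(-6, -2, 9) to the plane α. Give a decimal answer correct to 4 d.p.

α: n·r = n·Q_2 gives -x - 6z = -80.
n·Q − d = (-1)·(-6) + (0)·(-2) + (-6)·(9) − (-80) = 32; |n| = √37.
Distance = |32| / √37 = 32/√37 ≈ 5.2608.

5.2608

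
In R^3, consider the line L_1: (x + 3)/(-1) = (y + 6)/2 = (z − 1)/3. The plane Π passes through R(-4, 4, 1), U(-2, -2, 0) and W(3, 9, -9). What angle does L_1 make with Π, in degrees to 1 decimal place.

21.8

L_1 has direction (-1, 2, 3) through (-3, -6, 1).
RU = (2, -6, -1), RW = (7, 5, -10); a normal to Π is RU × RW = (65, 13, 52).
Using R: Π has equation 65x + 13y + 52z = -156.
sin θ = |n·v| / (|n||v|) = |117| / (√7098 · √14) = 0.37115.
θ ≈ 21.8°.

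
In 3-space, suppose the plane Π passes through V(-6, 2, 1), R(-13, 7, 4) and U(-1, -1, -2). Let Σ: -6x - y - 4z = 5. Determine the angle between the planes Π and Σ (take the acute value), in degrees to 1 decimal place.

VR = (-7, 5, 3), VU = (5, -3, -3); a normal to Π is VR × VU = (-6, -6, -4).
Using V: Π has equation -6x - 6y - 4z = 20.
cos θ = |n₁·n₂| / (|n₁||n₂|) = |58| / (√88 · √53).
θ = arccos(0.84928) ≈ 31.9°.

31.9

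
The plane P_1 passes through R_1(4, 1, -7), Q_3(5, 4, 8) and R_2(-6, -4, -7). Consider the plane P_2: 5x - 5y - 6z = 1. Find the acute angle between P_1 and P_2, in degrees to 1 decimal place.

51.7

R_1Q_3 = (1, 3, 15), R_1R_2 = (-10, -5, 0); a normal to P_1 is R_1Q_3 × R_1R_2 = (75, -150, 25).
Using R_1: P_1 has equation 75x - 150y + 25z = -25.
cos θ = |n₁·n₂| / (|n₁||n₂|) = |975| / (√28750 · √86).
θ = arccos(0.62006) ≈ 51.7°.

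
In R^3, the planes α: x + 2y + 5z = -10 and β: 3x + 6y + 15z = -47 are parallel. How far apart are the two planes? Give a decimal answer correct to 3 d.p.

1.035

Rescale β by 1/3: x + 2y + 5z = -47/3. Then distance = |-10 − (-47/3)| / √30 ≈ 1.035.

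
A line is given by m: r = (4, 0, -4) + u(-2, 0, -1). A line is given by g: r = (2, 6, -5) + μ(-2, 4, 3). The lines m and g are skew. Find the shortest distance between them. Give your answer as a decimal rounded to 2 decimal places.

4.00

Common perpendicular direction n = (-2, 0, -1) × (-2, 4, 3) = (4, 8, -8).
With w = (2, 6, -5) − (4, 0, -4) = (-2, 6, -1), w · n = 48.
Distance = |w · n| / |n| = |48| / √144 ≈ 4.00.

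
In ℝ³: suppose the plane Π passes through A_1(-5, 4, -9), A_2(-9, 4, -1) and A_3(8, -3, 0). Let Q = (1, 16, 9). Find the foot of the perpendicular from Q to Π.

A_1A_2 = (-4, 0, 8), A_1A_3 = (13, -7, 9); a normal to Π is A_1A_2 × A_1A_3 = (56, 140, 28).
Using A_1: Π has equation 56x + 140y + 28z = 28.
Foot = Q − λn with λ = (n·Q − d)/|n|² = (2548 − 28)/23520 = 3/28.
Foot = (1, 16, 9) − (3/28)·(56, 140, 28) = (-5, 1, 6).

(-5, 1, 6)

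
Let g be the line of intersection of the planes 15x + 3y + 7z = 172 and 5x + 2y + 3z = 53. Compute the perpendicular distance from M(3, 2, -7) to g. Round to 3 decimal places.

Direction of g: (15, 3, 7) × (5, 2, 3) = (-5, -10, 15).
A point on g: solving the two plane equations with x = 10 gives (10, -9, 7).
Taking (10, -9, 7) on g with direction v = (-5, -10, 15): w = M − (10, -9, 7) = (-7, 11, -14), and w × v = (25, 175, 125).
Distance = |w × v| / |v| = √46875 / √350 ≈ 11.573.

11.573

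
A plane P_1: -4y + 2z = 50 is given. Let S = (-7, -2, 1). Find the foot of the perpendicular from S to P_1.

Foot = S − λn with λ = (n·S − d)/|n|² = (10 − 50)/20 = -2.
Foot = (-7, -2, 1) − (-2)·(0, -4, 2) = (-7, -10, 5).

(-7, -10, 5)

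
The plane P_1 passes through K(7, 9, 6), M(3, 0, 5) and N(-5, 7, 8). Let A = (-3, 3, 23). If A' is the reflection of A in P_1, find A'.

(-9, 9, -7)

KM = (-4, -9, -1), KN = (-12, -2, 2); a normal to P_1 is KM × KN = (-20, 20, -100).
Using K: P_1 has equation -20x + 20y - 100z = -560.
λ = (n·A − d)/|n|² = (-2180 − (-560))/10800 = -3/20.
Reflection = A − 2λn = (-3, 3, 23) − (-3/10)·(-20, 20, -100) = (-9, 9, -7).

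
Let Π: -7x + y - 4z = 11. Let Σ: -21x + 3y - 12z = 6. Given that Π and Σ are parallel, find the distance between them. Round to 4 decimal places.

1.1078

Rescale Σ by 1/3: -7x + y - 4z = 2. Then distance = |11 − 2| / √66 ≈ 1.1078.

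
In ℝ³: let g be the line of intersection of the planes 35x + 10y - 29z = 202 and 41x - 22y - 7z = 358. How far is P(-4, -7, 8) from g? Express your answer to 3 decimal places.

Direction of g: (35, 10, -29) × (41, -22, -7) = (-708, -944, -1180).
A point on g: solving the two plane equations with x = 8 gives (8, -2, 2).
Taking (8, -2, 2) on g with direction v = (-708, -944, -1180): w = P − (8, -2, 2) = (-12, -5, 6), and w × v = (11564, -18408, 7788).
Distance = |w × v| / |v| = √533233504 / √2784800 ≈ 13.838.

13.838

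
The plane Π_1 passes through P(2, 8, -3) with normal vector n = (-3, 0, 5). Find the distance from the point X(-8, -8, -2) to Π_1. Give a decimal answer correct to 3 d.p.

Π_1: n·r = n·P gives -3x + 5z = -21.
n·X − d = (-3)·(-8) + (0)·(-8) + (5)·(-2) − (-21) = 35; |n| = √34.
Distance = |35| / √34 = 35/√34 ≈ 6.002.

6.002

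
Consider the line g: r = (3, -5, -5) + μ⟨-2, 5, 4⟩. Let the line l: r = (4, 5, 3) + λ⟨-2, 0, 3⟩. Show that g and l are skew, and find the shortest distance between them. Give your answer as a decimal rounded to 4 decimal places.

4.1349

Common perpendicular direction n = (-2, 5, 4) × (-2, 0, 3) = (15, -2, 10).
With w = (4, 5, 3) − (3, -5, -5) = (1, 10, 8), w · n = 75.
Since n ≠ 0 the lines are not parallel, and w · n = 75 ≠ 0 so they do not intersect; hence they are skew.
Distance = |w · n| / |n| = |75| / √329 ≈ 4.1349.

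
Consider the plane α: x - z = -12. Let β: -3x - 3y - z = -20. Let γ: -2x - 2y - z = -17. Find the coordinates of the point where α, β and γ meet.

Solving the 3×3 linear system x - z = -12, -3x - 3y - z = -20, -2x - 2y - z = -17 (e.g. by elimination or Cramer's rule, determinant = 1) gives (-1, 4, 11).

(-1, 4, 11)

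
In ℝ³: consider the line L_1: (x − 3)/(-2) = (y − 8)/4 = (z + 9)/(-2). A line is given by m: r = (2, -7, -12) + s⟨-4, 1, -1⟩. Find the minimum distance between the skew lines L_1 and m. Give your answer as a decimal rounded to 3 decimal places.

8.462

L_1 has direction (-2, 4, -2) through (3, 8, -9).
Common perpendicular direction n = (-2, 4, -2) × (-4, 1, -1) = (-2, 6, 14).
With w = (2, -7, -12) − (3, 8, -9) = (-1, -15, -3), w · n = -130.
Distance = |w · n| / |n| = |-130| / √236 ≈ 8.462.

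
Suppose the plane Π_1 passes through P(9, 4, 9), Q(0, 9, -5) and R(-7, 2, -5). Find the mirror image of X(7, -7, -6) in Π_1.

PQ = (-9, 5, -14), PR = (-16, -2, -14); a normal to Π_1 is PQ × PR = (-98, 98, 98).
Using P: Π_1 has equation -98x + 98y + 98z = 392.
λ = (n·X − d)/|n|² = (-1960 − 392)/28812 = -4/49.
Reflection = X − 2λn = (7, -7, -6) − (-8/49)·(-98, 98, 98) = (-9, 9, 10).

(-9, 9, 10)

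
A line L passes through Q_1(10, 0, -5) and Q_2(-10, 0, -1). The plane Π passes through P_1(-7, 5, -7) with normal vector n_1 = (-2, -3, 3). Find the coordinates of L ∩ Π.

A direction vector for L is Q_2 − Q_1 = (-20, 0, 4).
Π: n_1·r = n_1·P_1 gives -2x - 3y + 3z = -22.
Substitute r = (10, 0, -5) + t(-20, 0, 4) into the plane: -35 + 52t = -22, so t = 1/4.
Intersection: (10, 0, -5) + (1/4)·(-20, 0, 4) = (5, 0, -4).

(5, 0, -4)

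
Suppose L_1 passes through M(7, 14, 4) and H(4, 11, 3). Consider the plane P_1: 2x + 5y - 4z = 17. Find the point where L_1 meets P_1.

(-2, 5, 1)

A direction vector for L_1 is H − M = (-3, -3, -1).
Substitute r = (7, 14, 4) + t(-3, -3, -1) into the plane: 68 + (-17)t = 17, so t = 3.
Intersection: (7, 14, 4) + 3·(-3, -3, -1) = (-2, 5, 1).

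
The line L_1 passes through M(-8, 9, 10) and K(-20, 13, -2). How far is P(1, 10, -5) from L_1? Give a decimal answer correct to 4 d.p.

16.9706

A direction vector for L_1 is K − M = (-12, 4, -12).
Taking (-8, 9, 10) on L_1 with direction v = (-12, 4, -12): w = P − (-8, 9, 10) = (9, 1, -15), and w × v = (48, 288, 48).
Distance = |w × v| / |v| = √87552 / √304 ≈ 16.9706.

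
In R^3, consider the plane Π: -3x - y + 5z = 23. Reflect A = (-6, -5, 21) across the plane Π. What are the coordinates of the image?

(12, 1, -9)

λ = (n·A − d)/|n|² = (128 − 23)/35 = 3.
Reflection = A − 2λn = (-6, -5, 21) − 6·(-3, -1, 5) = (12, 1, -9).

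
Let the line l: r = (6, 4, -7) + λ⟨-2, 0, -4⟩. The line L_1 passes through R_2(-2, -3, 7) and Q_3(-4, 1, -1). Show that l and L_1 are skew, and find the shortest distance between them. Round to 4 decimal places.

A direction vector for L_1 is Q_3 − R_2 = (-2, 4, -8).
Common perpendicular direction n = (-2, 0, -4) × (-2, 4, -8) = (16, -8, -8).
With w = (-2, -3, 7) − (6, 4, -7) = (-8, -7, 14), w · n = -184.
Since n ≠ 0 the lines are not parallel, and w · n = -184 ≠ 0 so they do not intersect; hence they are skew.
Distance = |w · n| / |n| = |-184| / √384 ≈ 9.3897.

9.3897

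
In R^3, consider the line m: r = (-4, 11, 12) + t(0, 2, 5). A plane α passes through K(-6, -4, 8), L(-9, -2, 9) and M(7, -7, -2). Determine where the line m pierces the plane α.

(-4, 5, -3)

KL = (-3, 2, 1), KM = (13, -3, -10); a normal to α is KL × KM = (-17, -17, -17).
Using K: α has equation -17x - 17y - 17z = 34.
Substitute r = (-4, 11, 12) + t(0, 2, 5) into the plane: -323 + (-119)t = 34, so t = -3.
Intersection: (-4, 11, 12) + (-3)·(0, 2, 5) = (-4, 5, -3).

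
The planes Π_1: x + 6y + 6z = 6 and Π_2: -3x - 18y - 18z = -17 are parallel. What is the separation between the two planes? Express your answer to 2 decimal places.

0.04

Rescale Π_2 by 1/(-3): x + 6y + 6z = 17/3. Then distance = |6 − (17/3)| / √73 ≈ 0.04.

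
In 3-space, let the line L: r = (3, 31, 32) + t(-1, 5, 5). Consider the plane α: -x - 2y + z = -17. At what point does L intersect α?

Substitute r = (3, 31, 32) + t(-1, 5, 5) into the plane: -33 + (-4)t = -17, so t = -4.
Intersection: (3, 31, 32) + (-4)·(-1, 5, 5) = (7, 11, 12).

(7, 11, 12)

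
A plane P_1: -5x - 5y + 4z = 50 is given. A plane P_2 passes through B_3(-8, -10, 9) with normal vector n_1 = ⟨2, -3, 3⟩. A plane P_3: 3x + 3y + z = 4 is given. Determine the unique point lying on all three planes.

(1, -3, 10)

P_2: n_1·r = n_1·B_3 gives 2x - 3y + 3z = 41.
Solving the 3×3 linear system -5x - 5y + 4z = 50, 2x - 3y + 3z = 41, 3x + 3y + z = 4 (e.g. by elimination or Cramer's rule, determinant = 85) gives (1, -3, 10).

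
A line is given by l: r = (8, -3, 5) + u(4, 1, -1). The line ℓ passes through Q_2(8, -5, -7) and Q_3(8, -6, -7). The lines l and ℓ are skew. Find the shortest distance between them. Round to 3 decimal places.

A direction vector for ℓ is Q_3 − Q_2 = (0, -1, 0).
Common perpendicular direction n = (4, 1, -1) × (0, -1, 0) = (-1, 0, -4).
With w = (8, -5, -7) − (8, -3, 5) = (0, -2, -12), w · n = 48.
Distance = |w · n| / |n| = |48| / √17 ≈ 11.642.

11.642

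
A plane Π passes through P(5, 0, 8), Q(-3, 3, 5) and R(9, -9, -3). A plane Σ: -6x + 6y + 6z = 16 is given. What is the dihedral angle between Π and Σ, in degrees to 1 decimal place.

PQ = (-8, 3, -3), PR = (4, -9, -11); a normal to Π is PQ × PR = (-60, -100, 60).
Using P: Π has equation -60x - 100y + 60z = 180.
cos θ = |n₁·n₂| / (|n₁||n₂|) = |120| / (√17200 · √108).
θ = arccos(0.08805) ≈ 84.9°.

84.9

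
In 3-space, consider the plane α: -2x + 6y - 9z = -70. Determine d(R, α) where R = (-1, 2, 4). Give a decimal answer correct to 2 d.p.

4.36

n·R − d = (-2)·(-1) + (6)·(2) + (-9)·(4) − (-70) = 48; |n| = √121.
Distance = |48| / √121 = 48/√121 ≈ 4.36.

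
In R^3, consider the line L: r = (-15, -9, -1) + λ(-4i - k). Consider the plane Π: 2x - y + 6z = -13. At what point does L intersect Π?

(-11, -9, 0)

Substitute r = (-15, -9, -1) + t(-4, 0, -1) into the plane: -27 + (-14)t = -13, so t = -1.
Intersection: (-15, -9, -1) + (-1)·(-4, 0, -1) = (-11, -9, 0).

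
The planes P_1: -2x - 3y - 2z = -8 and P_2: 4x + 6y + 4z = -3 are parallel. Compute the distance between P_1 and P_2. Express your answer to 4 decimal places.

2.3041

Rescale P_2 by 1/(-2): -2x - 3y - 2z = 3/2. Then distance = |-8 − (3/2)| / √17 ≈ 2.3041.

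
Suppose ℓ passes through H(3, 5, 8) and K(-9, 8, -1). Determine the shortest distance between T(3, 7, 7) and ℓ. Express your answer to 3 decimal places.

2.010

A direction vector for ℓ is K − H = (-12, 3, -9).
Taking (3, 5, 8) on ℓ with direction v = (-12, 3, -9): w = T − (3, 5, 8) = (0, 2, -1), and w × v = (-15, 12, 24).
Distance = |w × v| / |v| = √945 / √234 ≈ 2.010.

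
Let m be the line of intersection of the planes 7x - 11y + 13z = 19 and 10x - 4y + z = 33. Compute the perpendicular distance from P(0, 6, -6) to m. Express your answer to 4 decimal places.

8.8560

Direction of m: (7, -11, 13) × (10, -4, 1) = (41, 123, 82).
A point on m: solving the two plane equations with x = 2 gives (2, -4, -3).
Taking (2, -4, -3) on m with direction v = (41, 123, 82): w = P − (2, -4, -3) = (-2, 10, -3), and w × v = (1189, 41, -656).
Distance = |w × v| / |v| = √1845738 / √23534 ≈ 8.8560.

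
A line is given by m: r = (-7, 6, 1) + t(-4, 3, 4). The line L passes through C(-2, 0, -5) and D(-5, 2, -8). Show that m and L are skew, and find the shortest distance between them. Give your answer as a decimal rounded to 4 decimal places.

A direction vector for L is D − C = (-3, 2, -3).
Common perpendicular direction n = (-4, 3, 4) × (-3, 2, -3) = (-17, -24, 1).
With w = (-2, 0, -5) − (-7, 6, 1) = (5, -6, -6), w · n = 53.
Since n ≠ 0 the lines are not parallel, and w · n = 53 ≠ 0 so they do not intersect; hence they are skew.
Distance = |w · n| / |n| = |53| / √866 ≈ 1.8010.

1.8010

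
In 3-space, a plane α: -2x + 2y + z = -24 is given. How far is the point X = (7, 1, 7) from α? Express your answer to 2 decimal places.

n·X − d = (-2)·(7) + (2)·(1) + (1)·(7) − (-24) = 19; |n| = √9.
Distance = |19| / √9 = 19/√9 ≈ 6.33.

6.33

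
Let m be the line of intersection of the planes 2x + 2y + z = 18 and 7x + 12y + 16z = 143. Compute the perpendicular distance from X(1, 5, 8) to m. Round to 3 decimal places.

Direction of m: (2, 2, 1) × (7, 12, 16) = (20, -25, 10).
A point on m: solving the two plane equations with x = 1 gives (1, 6, 4).
Taking (1, 6, 4) on m with direction v = (20, -25, 10): w = X − (1, 6, 4) = (0, -1, 4), and w × v = (90, 80, 20).
Distance = |w × v| / |v| = √14900 / √1125 ≈ 3.639.

3.639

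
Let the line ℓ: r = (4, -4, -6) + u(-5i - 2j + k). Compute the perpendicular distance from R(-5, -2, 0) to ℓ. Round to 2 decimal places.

6.88

Taking (4, -4, -6) on ℓ with direction v = (-5, -2, 1): w = R − (4, -4, -6) = (-9, 2, 6), and w × v = (14, -21, 28).
Distance = |w × v| / |v| = √1421 / √30 ≈ 6.88.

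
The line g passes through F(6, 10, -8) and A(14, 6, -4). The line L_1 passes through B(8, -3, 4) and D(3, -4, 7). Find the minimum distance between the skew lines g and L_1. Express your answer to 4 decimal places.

A direction vector for g is A − F = (8, -4, 4).
A direction vector for L_1 is D − B = (-5, -1, 3).
Common perpendicular direction n = (8, -4, 4) × (-5, -1, 3) = (-8, -44, -28).
With w = (8, -3, 4) − (6, 10, -8) = (2, -13, 12), w · n = 220.
Distance = |w · n| / |n| = |220| / √2784 ≈ 4.1695.

4.1695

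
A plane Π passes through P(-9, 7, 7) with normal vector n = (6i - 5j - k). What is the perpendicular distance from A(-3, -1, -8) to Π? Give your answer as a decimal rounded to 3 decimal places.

11.557

Π: n·r = n·P gives 6x - 5y - z = -96.
n·A − d = (6)·(-3) + (-5)·(-1) + (-1)·(-8) − (-96) = 91; |n| = √62.
Distance = |91| / √62 = 91/√62 ≈ 11.557.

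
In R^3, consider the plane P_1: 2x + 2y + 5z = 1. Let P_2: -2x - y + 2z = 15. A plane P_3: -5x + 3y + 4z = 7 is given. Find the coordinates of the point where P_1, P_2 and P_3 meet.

Solving the 3×3 linear system 2x + 2y + 5z = 1, -2x - y + 2z = 15, -5x + 3y + 4z = 7 (e.g. by elimination or Cramer's rule, determinant = -79) gives (-2, -5, 3).

(-2, -5, 3)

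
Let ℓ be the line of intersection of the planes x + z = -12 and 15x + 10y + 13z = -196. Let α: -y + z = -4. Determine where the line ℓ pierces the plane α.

(-5, -3, -7)

Direction of ℓ: (1, 0, 1) × (15, 10, 13) = (-10, 2, 10).
A point on ℓ: solving the two plane equations with x = 0 gives (0, -4, -12).
Substitute r = (0, -4, -12) + t(-10, 2, 10) into the plane: -8 + 8t = -4, so t = 1/2.
Intersection: (0, -4, -12) + (1/2)·(-10, 2, 10) = (-5, -3, -7).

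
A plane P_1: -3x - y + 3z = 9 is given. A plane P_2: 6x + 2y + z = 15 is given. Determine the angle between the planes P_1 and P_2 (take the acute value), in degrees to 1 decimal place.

52.5

cos θ = |n₁·n₂| / (|n₁||n₂|) = |-17| / (√19 · √41).
θ = arccos(0.60909) ≈ 52.5°.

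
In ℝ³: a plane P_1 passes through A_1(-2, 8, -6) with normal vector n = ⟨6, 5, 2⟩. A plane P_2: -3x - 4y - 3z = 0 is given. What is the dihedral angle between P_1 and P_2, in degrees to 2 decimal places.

P_1: n·r = n·A_1 gives 6x + 5y + 2z = 16.
cos θ = |n₁·n₂| / (|n₁||n₂|) = |-44| / (√65 · √34).
θ = arccos(0.93596) ≈ 20.62°.

20.62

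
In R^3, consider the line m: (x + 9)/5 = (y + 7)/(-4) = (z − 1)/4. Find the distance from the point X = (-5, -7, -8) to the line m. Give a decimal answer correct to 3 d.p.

m has direction (5, -4, 4) through (-9, -7, 1).
Taking (-9, -7, 1) on m with direction v = (5, -4, 4): w = X − (-9, -7, 1) = (4, 0, -9), and w × v = (-36, -61, -16).
Distance = |w × v| / |v| = √5273 / √57 ≈ 9.618.

9.618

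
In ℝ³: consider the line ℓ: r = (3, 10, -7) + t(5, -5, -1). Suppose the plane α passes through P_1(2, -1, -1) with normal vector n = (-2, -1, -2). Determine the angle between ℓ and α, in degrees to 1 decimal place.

α: n·r = n·P_1 gives -2x - y - 2z = -1.
sin θ = |n·v| / (|n||v|) = |-3| / (√9 · √51) = 0.14003.
θ ≈ 8.0°.

8.0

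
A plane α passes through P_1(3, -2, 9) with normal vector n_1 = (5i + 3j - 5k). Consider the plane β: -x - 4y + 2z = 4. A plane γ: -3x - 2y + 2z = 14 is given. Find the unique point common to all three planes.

(-2, 3, 7)

α: n_1·r = n_1·P_1 gives 5x + 3y - 5z = -36.
Solving the 3×3 linear system 5x + 3y - 5z = -36, -x - 4y + 2z = 4, -3x - 2y + 2z = 14 (e.g. by elimination or Cramer's rule, determinant = 18) gives (-2, 3, 7).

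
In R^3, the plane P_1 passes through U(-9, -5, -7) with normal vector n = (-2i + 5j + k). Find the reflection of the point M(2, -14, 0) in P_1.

P_1: n·r = n·U gives -2x + 5y + z = -14.
λ = (n·M − d)/|n|² = (-74 − (-14))/30 = -2.
Reflection = M − 2λn = (2, -14, 0) − (-4)·(-2, 5, 1) = (-6, 6, 4).

(-6, 6, 4)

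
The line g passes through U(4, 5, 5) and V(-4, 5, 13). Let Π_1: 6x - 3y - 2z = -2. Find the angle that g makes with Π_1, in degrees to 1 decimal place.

A direction vector for g is V − U = (-8, 0, 8).
sin θ = |n·v| / (|n||v|) = |-64| / (√49 · √128) = 0.80812.
θ ≈ 53.9°.

53.9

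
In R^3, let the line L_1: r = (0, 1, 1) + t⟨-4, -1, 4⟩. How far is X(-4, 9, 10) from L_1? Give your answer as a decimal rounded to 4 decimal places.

10.1160

Taking (0, 1, 1) on L_1 with direction v = (-4, -1, 4): w = X − (0, 1, 1) = (-4, 8, 9), and w × v = (41, -20, 36).
Distance = |w × v| / |v| = √3377 / √33 ≈ 10.1160.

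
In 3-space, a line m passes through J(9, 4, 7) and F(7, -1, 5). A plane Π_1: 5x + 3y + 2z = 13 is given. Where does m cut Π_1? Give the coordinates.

A direction vector for m is F − J = (-2, -5, -2).
Substitute r = (9, 4, 7) + t(-2, -5, -2) into the plane: 71 + (-29)t = 13, so t = 2.
Intersection: (9, 4, 7) + 2·(-2, -5, -2) = (5, -6, 3).

(5, -6, 3)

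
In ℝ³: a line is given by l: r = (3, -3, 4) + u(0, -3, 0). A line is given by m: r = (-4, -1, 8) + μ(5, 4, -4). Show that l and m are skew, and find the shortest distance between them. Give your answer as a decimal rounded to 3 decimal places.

1.249

Common perpendicular direction n = (0, -3, 0) × (5, 4, -4) = (12, 0, 15).
With w = (-4, -1, 8) − (3, -3, 4) = (-7, 2, 4), w · n = -24.
Since n ≠ 0 the lines are not parallel, and w · n = -24 ≠ 0 so they do not intersect; hence they are skew.
Distance = |w · n| / |n| = |-24| / √369 ≈ 1.249.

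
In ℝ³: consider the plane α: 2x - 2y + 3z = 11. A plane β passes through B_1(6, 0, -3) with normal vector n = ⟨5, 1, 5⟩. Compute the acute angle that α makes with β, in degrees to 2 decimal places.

β: n·r = n·B_1 gives 5x + y + 5z = 15.
cos θ = |n₁·n₂| / (|n₁||n₂|) = |23| / (√17 · √51).
θ = arccos(0.78112) ≈ 38.64°.

38.64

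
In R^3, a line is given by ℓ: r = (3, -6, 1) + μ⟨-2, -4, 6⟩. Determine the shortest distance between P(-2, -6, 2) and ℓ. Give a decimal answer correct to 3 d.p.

Taking (3, -6, 1) on ℓ with direction v = (-2, -4, 6): w = P − (3, -6, 1) = (-5, 0, 1), and w × v = (4, 28, 20).
Distance = |w × v| / |v| = √1200 / √56 ≈ 4.629.

4.629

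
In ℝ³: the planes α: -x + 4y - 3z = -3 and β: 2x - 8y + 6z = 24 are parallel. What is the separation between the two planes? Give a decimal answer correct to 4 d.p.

Rescale β by 1/(-2): -x + 4y - 3z = -12. Then distance = |-3 − (-12)| / √26 ≈ 1.7650.

1.7650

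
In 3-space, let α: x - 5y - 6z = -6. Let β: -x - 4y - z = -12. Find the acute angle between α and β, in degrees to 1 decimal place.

41.6

cos θ = |n₁·n₂| / (|n₁||n₂|) = |25| / (√62 · √18).
θ = arccos(0.74836) ≈ 41.6°.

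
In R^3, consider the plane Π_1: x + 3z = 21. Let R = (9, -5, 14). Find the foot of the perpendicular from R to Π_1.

Foot = R − λn with λ = (n·R − d)/|n|² = (51 − 21)/10 = 3.
Foot = (9, -5, 14) − 3·(1, 0, 3) = (6, -5, 5).

(6, -5, 5)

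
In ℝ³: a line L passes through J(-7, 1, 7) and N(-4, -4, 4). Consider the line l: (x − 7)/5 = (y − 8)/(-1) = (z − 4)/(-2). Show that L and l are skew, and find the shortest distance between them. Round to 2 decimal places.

A direction vector for L is N − J = (3, -5, -3).
l has direction (5, -1, -2) through (7, 8, 4).
Common perpendicular direction n = (3, -5, -3) × (5, -1, -2) = (7, -9, 22).
With w = (7, 8, 4) − (-7, 1, 7) = (14, 7, -3), w · n = -31.
Since n ≠ 0 the lines are not parallel, and w · n = -31 ≠ 0 so they do not intersect; hence they are skew.
Distance = |w · n| / |n| = |-31| / √614 ≈ 1.25.

1.25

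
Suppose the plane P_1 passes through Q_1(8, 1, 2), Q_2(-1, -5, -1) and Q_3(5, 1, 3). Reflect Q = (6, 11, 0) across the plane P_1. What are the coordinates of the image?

Q_1Q_2 = (-9, -6, -3), Q_1Q_3 = (-3, 0, 1); a normal to P_1 is Q_1Q_2 × Q_1Q_3 = (-6, 18, -18).
Using Q_1: P_1 has equation -6x + 18y - 18z = -66.
λ = (n·Q − d)/|n|² = (162 − (-66))/684 = 1/3.
Reflection = Q − 2λn = (6, 11, 0) − (2/3)·(-6, 18, -18) = (10, -1, 12).

(10, -1, 12)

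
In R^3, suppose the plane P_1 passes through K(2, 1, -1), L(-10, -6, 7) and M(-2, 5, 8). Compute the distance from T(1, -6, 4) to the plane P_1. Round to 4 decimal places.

5.6955

KL = (-12, -7, 8), KM = (-4, 4, 9); a normal to P_1 is KL × KM = (-95, 76, -76).
Using K: P_1 has equation -95x + 76y - 76z = -38.
n·T − d = (-95)·(1) + (76)·(-6) + (-76)·(4) − (-38) = -817; |n| = √20577.
Distance = |-817| / √20577 = 817/√20577 ≈ 5.6955.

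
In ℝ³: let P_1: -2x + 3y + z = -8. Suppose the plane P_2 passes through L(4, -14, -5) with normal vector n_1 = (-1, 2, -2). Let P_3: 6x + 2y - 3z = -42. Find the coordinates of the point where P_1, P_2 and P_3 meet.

(-2, -6, 6)

P_2: n_1·r = n_1·L gives -x + 2y - 2z = -22.
Solving the 3×3 linear system -2x + 3y + z = -8, -x + 2y - 2z = -22, 6x + 2y - 3z = -42 (e.g. by elimination or Cramer's rule, determinant = -55) gives (-2, -6, 6).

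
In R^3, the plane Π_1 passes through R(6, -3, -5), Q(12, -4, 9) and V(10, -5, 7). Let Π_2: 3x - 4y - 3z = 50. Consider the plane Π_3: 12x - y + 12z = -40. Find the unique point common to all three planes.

(1, -8, -5)

RQ = (6, -1, 14), RV = (4, -2, 12); a normal to Π_1 is RQ × RV = (16, -16, -8).
Using R: Π_1 has equation 16x - 16y - 8z = 184.
Solving the 3×3 linear system 16x - 16y - 8z = 184, 3x - 4y - 3z = 50, 12x - y + 12z = -40 (e.g. by elimination or Cramer's rule, determinant = -24) gives (1, -8, -5).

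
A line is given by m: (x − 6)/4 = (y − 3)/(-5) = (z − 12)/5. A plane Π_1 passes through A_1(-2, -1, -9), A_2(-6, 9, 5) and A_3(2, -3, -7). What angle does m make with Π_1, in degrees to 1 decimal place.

24.3

m has direction (4, -5, 5) through (6, 3, 12).
A_1A_2 = (-4, 10, 14), A_1A_3 = (4, -2, 2); a normal to Π_1 is A_1A_2 × A_1A_3 = (48, 64, -32).
Using A_1: Π_1 has equation 48x + 64y - 32z = 128.
sin θ = |n·v| / (|n||v|) = |-288| / (√7424 · √66) = 0.41144.
θ ≈ 24.3°.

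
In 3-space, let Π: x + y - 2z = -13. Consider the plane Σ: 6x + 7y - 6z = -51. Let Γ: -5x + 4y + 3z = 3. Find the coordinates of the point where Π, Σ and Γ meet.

Solving the 3×3 linear system x + y - 2z = -13, 6x + 7y - 6z = -51, -5x + 4y + 3z = 3 (e.g. by elimination or Cramer's rule, determinant = -61) gives (0, -3, 5).

(0, -3, 5)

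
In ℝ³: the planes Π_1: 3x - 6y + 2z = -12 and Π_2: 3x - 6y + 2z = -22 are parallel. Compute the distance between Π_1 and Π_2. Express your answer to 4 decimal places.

Same normal n = (3, -6, 2) with |n| = √49; distance = |-12 − (-22)| / |n| = 10/√49 ≈ 1.4286.

1.4286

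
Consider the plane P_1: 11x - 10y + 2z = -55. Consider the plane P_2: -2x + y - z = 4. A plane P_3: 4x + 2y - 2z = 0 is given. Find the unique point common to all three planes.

Solving the 3×3 linear system 11x - 10y + 2z = -55, -2x + y - z = 4, 4x + 2y - 2z = 0 (e.g. by elimination or Cramer's rule, determinant = 64) gives (-1, 5, 3).

(-1, 5, 3)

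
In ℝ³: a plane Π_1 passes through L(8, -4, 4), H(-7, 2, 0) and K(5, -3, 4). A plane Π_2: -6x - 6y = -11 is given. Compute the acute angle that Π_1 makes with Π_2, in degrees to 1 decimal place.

LH = (-15, 6, -4), LK = (-3, 1, 0); a normal to Π_1 is LH × LK = (4, 12, 3).
Using L: Π_1 has equation 4x + 12y + 3z = -4.
cos θ = |n₁·n₂| / (|n₁||n₂|) = |-96| / (√169 · √72).
θ = arccos(0.87029) ≈ 29.5°.

29.5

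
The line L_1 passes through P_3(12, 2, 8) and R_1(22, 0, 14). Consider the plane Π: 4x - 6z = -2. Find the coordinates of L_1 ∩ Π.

A direction vector for L_1 is R_1 − P_3 = (10, -2, 6).
Substitute r = (12, 2, 8) + t(10, -2, 6) into the plane: 0 + 4t = -2, so t = -1/2.
Intersection: (12, 2, 8) + (-1/2)·(10, -2, 6) = (7, 3, 5).

(7, 3, 5)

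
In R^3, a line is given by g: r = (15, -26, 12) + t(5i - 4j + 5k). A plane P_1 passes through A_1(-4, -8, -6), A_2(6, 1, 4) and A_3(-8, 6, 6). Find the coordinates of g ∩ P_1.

(-5, -10, -8)

A_1A_2 = (10, 9, 10), A_1A_3 = (-4, 14, 12); a normal to P_1 is A_1A_2 × A_1A_3 = (-32, -160, 176).
Using A_1: P_1 has equation -32x - 160y + 176z = 352.
Substitute r = (15, -26, 12) + t(5, -4, 5) into the plane: 5792 + 1360t = 352, so t = -4.
Intersection: (15, -26, 12) + (-4)·(5, -4, 5) = (-5, -10, -8).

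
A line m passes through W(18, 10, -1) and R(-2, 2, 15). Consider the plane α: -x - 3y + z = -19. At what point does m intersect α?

(8, 6, 7)

A direction vector for m is R − W = (-20, -8, 16).
Substitute r = (18, 10, -1) + t(-20, -8, 16) into the plane: -49 + 60t = -19, so t = 1/2.
Intersection: (18, 10, -1) + (1/2)·(-20, -8, 16) = (8, 6, 7).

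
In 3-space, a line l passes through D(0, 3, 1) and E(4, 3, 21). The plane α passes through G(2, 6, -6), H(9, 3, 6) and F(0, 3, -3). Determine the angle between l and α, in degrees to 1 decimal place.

21.0

A direction vector for l is E − D = (4, 0, 20).
GH = (7, -3, 12), GF = (-2, -3, 3); a normal to α is GH × GF = (27, -45, -27).
Using G: α has equation 27x - 45y - 27z = -54.
sin θ = |n·v| / (|n||v|) = |-432| / (√3483 · √416) = 0.35889.
θ ≈ 21.0°.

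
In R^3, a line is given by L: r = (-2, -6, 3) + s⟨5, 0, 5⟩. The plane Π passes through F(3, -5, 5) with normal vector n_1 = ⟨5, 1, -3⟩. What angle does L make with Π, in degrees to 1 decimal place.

Π: n_1·r = n_1·F gives 5x + y - 3z = -5.
sin θ = |n·v| / (|n||v|) = |10| / (√35 · √50) = 0.23905.
θ ≈ 13.8°.

13.8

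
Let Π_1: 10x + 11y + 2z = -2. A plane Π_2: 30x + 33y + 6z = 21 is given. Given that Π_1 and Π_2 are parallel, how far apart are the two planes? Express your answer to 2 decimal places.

0.60

Rescale Π_2 by 1/3: 10x + 11y + 2z = 7. Then distance = |-2 − 7| / √225 ≈ 0.60.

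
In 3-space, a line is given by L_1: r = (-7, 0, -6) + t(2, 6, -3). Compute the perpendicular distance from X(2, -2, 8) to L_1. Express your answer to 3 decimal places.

Taking (-7, 0, -6) on L_1 with direction v = (2, 6, -3): w = X − (-7, 0, -6) = (9, -2, 14), and w × v = (-78, 55, 58).
Distance = |w × v| / |v| = √12473 / √49 ≈ 15.955.

15.955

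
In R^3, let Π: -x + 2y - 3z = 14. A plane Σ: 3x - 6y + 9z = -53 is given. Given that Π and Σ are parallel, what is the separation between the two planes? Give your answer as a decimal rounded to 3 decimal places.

0.980

Rescale Σ by 1/(-3): -x + 2y - 3z = 53/3. Then distance = |14 − (53/3)| / √14 ≈ 0.980.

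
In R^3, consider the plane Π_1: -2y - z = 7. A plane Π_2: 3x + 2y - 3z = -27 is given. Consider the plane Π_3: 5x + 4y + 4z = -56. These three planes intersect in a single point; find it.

(-8, -3, -1)

Solving the 3×3 linear system -2y - z = 7, 3x + 2y - 3z = -27, 5x + 4y + 4z = -56 (e.g. by elimination or Cramer's rule, determinant = 52) gives (-8, -3, -1).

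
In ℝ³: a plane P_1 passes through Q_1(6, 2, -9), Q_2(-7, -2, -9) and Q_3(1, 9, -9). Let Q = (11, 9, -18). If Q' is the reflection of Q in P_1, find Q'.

Q_1Q_2 = (-13, -4, 0), Q_1Q_3 = (-5, 7, 0); a normal to P_1 is Q_1Q_2 × Q_1Q_3 = (0, 0, -111).
Using Q_1: P_1 has equation -111z = 999.
λ = (n·Q − d)/|n|² = (1998 − 999)/12321 = 3/37.
Reflection = Q − 2λn = (11, 9, -18) − (6/37)·(0, 0, -111) = (11, 9, 0).

(11, 9, 0)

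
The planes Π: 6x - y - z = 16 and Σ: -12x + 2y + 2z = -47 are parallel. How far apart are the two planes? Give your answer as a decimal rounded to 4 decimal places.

1.2167

Rescale Σ by 1/(-2): 6x - y - z = 47/2. Then distance = |16 − (47/2)| / √38 ≈ 1.2167.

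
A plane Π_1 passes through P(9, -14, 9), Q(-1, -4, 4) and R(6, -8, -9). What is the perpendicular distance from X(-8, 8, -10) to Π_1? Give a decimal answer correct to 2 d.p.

2.27

PQ = (-10, 10, -5), PR = (-3, 6, -18); a normal to Π_1 is PQ × PR = (-150, -165, -30).
Using P: Π_1 has equation -150x - 165y - 30z = 690.
n·X − d = (-150)·(-8) + (-165)·(8) + (-30)·(-10) − 690 = -510; |n| = √50625.
Distance = |-510| / √50625 = 510/√50625 ≈ 2.27.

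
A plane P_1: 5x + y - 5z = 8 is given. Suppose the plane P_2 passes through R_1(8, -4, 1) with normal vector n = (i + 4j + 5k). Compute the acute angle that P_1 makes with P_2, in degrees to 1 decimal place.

69.8

P_2: n·r = n·R_1 gives x + 4y + 5z = -3.
cos θ = |n₁·n₂| / (|n₁||n₂|) = |-16| / (√51 · √42).
θ = arccos(0.34571) ≈ 69.8°.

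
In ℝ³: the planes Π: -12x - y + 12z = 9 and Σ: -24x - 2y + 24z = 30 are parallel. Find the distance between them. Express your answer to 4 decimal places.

Rescale Σ by 1/2: -12x - y + 12z = 15. Then distance = |9 − 15| / √289 ≈ 0.3529.

0.3529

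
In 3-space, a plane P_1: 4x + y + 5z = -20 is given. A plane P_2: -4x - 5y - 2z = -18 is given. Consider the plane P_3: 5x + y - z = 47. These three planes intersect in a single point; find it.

Solving the 3×3 linear system 4x + y + 5z = -20, -4x - 5y - 2z = -18, 5x + y - z = 47 (e.g. by elimination or Cramer's rule, determinant = 119) gives (7, 2, -10).

(7, 2, -10)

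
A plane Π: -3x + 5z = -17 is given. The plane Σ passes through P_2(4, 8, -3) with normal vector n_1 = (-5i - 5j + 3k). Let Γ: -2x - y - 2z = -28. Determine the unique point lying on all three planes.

Σ: n_1·r = n_1·P_2 gives -5x - 5y + 3z = -69.
Solving the 3×3 linear system -3x + 5z = -17, -5x - 5y + 3z = -69, -2x - y - 2z = -28 (e.g. by elimination or Cramer's rule, determinant = -64) gives (9, 6, 2).

(9, 6, 2)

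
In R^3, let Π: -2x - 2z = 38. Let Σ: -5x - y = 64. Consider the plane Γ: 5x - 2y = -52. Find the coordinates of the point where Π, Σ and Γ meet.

(-12, -4, -7)

Solving the 3×3 linear system -2x - 2z = 38, -5x - y = 64, 5x - 2y = -52 (e.g. by elimination or Cramer's rule, determinant = -30) gives (-12, -4, -7).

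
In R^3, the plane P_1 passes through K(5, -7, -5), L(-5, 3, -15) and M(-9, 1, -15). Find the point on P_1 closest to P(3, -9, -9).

(2, -7, -6)

KL = (-10, 10, -10), KM = (-14, 8, -10); a normal to P_1 is KL × KM = (-20, 40, 60).
Using K: P_1 has equation -20x + 40y + 60z = -680.
Foot = P − λn with λ = (n·P − d)/|n|² = (-960 − (-680))/5600 = -1/20.
Foot = (3, -9, -9) − (-1/20)·(-20, 40, 60) = (2, -7, -6).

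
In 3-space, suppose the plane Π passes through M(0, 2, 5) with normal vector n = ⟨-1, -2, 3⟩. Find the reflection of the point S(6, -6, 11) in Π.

Π: n·r = n·M gives -x - 2y + 3z = 11.
λ = (n·S − d)/|n|² = (39 − 11)/14 = 2.
Reflection = S − 2λn = (6, -6, 11) − 4·(-1, -2, 3) = (10, 2, -1).

(10, 2, -1)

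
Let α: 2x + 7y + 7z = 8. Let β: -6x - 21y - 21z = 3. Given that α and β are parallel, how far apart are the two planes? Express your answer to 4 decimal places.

Rescale β by 1/(-3): 2x + 7y + 7z = -1. Then distance = |8 − (-1)| / √102 ≈ 0.8911.

0.8911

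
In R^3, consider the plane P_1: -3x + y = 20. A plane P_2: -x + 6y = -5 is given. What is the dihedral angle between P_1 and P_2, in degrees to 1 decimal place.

cos θ = |n₁·n₂| / (|n₁||n₂|) = |9| / (√10 · √37).
θ = arccos(0.46789) ≈ 62.1°.

62.1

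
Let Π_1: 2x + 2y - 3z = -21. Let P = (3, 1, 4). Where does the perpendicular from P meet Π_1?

Foot = P − λn with λ = (n·P − d)/|n|² = (-4 − (-21))/17 = 1.
Foot = (3, 1, 4) − 1·(2, 2, -3) = (1, -1, 7).

(1, -1, 7)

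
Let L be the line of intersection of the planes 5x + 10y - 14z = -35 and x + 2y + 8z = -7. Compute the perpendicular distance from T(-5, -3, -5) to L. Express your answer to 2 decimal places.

Direction of L: (5, 10, -14) × (1, 2, 8) = (108, -54, 0).
A point on L: solving the two plane equations with x = 5 gives (5, -6, 0).
Taking (5, -6, 0) on L with direction v = (108, -54, 0): w = T − (5, -6, 0) = (-10, 3, -5), and w × v = (-270, -540, 216).
Distance = |w × v| / |v| = √411156 / √14580 ≈ 5.31.

5.31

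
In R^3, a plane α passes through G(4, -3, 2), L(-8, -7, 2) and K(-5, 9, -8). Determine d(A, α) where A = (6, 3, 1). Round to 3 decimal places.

2.091

GL = (-12, -4, 0), GK = (-9, 12, -10); a normal to α is GL × GK = (40, -120, -180).
Using G: α has equation 40x - 120y - 180z = 160.
n·A − d = (40)·(6) + (-120)·(3) + (-180)·(1) − 160 = -460; |n| = √48400.
Distance = |-460| / √48400 = 460/√48400 ≈ 2.091.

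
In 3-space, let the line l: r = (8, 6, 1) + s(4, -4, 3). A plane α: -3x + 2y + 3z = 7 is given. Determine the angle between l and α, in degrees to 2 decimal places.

sin θ = |n·v| / (|n||v|) = |-11| / (√22 · √41) = 0.36626.
θ ≈ 21.49°.

21.49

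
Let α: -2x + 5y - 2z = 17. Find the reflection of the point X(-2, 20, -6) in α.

λ = (n·X − d)/|n|² = (116 − 17)/33 = 3.
Reflection = X − 2λn = (-2, 20, -6) − 6·(-2, 5, -2) = (10, -10, 6).

(10, -10, 6)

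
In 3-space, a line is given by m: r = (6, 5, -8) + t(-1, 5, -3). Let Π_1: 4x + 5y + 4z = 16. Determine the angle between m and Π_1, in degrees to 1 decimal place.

sin θ = |n·v| / (|n||v|) = |9| / (√57 · √35) = 0.20150.
θ ≈ 11.6°.

11.6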